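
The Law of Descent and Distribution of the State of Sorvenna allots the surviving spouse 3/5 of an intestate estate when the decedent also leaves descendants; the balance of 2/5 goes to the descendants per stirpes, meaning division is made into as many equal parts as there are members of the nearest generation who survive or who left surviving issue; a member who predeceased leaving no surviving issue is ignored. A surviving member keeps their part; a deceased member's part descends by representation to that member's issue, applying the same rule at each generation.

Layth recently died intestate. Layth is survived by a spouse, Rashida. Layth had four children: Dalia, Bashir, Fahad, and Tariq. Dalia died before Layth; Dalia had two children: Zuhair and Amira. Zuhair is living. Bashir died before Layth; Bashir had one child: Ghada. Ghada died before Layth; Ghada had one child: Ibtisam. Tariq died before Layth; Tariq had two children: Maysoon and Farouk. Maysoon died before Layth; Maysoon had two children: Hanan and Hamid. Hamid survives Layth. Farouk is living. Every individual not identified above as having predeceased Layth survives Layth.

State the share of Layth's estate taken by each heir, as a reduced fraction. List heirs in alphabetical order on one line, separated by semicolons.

Rashida, as surviving spouse, takes 3/5.
The remaining 2/5 passes to Layth's descendants per stirpes.
The 2/5 is divided into 4 equal shares of 1/10 among Dalia, Bashir, Fahad, Tariq.
Dalia predeceased; the 1/10 allotted to Dalia's branch passes to Dalia's issue by representation.
The 1/10 is divided into 2 equal shares of 1/20 among Zuhair, Amira.
Zuhair is living and takes 1/20.
Amira is living and takes 1/20.
Bashir predeceased; the 1/10 allotted to Bashir's branch passes to Bashir's issue by representation.
Ghada's line is the sole branch at this level, so the full 1/10 passes to Ghada's issue by representation.
Ibtisam is the sole taker at this level and receives the full 1/10.
Fahad is living and takes 1/10.
Tariq predeceased; the 1/10 allotted to Tariq's branch passes to Tariq's issue by representation.
The 1/10 is divided into 2 equal shares of 1/20 among Maysoon, Farouk.
Maysoon predeceased; the 1/20 allotted to Maysoon's branch passes to Maysoon's issue by representation.
The 1/20 is divided into 2 equal shares of 1/40 among Hanan, Hamid.
Hanan is living and takes 1/40.
Hamid is living and takes 1/40.
Farouk is living and takes 1/20.

Amira 1/20; Fahad 1/10; Farouk 1/20; Hamid 1/40; Hanan 1/40; Ibtisam 1/10; Rashida 3/5; Zuhair 1/20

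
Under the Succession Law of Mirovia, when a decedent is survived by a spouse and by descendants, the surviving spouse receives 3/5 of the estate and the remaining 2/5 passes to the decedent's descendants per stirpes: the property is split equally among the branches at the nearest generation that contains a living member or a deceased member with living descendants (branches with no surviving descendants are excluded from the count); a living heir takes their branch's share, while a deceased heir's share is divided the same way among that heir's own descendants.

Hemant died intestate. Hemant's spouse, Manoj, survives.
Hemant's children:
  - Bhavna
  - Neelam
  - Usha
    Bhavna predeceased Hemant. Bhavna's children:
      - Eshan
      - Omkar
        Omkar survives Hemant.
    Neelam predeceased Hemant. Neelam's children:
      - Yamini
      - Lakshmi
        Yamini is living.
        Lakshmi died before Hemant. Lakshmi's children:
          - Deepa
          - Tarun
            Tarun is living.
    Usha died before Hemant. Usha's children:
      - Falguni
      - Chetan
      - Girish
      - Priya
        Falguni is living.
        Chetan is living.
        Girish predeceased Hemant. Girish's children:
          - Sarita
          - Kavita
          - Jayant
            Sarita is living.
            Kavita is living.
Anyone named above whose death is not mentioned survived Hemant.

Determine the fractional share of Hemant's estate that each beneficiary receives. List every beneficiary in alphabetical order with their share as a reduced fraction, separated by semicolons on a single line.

Chetan 1/30; Deepa 1/30; Eshan 1/15; Falguni 1/30; Jayant 1/90; Kavita 1/90; Manoj 3/5; Omkar 1/15; Priya 1/30; Sarita 1/90; Tarun 1/30; Yamini 1/15

Manoj, as surviving spouse, takes 3/5.
The remaining 2/5 passes to Hemant's descendants per stirpes.
The 2/5 is divided into 3 equal shares of 2/15 among Bhavna, Neelam, Usha.
Bhavna predeceased; the 2/15 allotted to Bhavna's branch passes to Bhavna's issue by representation.
The 2/15 is divided into 2 equal shares of 1/15 among Eshan, Omkar.
Eshan is living and takes 1/15.
Omkar is living and takes 1/15.
Neelam predeceased; the 2/15 allotted to Neelam's branch passes to Neelam's issue by representation.
The 2/15 is divided into 2 equal shares of 1/15 among Yamini, Lakshmi.
Yamini is living and takes 1/15.
Lakshmi predeceased; the 1/15 allotted to Lakshmi's branch passes to Lakshmi's issue by representation.
The 1/15 is divided into 2 equal shares of 1/30 among Deepa, Tarun.
Deepa is living and takes 1/30.
Tarun is living and takes 1/30.
Usha predeceased; the 2/15 allotted to Usha's branch passes to Usha's issue by representation.
The 2/15 is divided into 4 equal shares of 1/30 among Falguni, Chetan, Girish, Priya.
Falguni is living and takes 1/30.
Chetan is living and takes 1/30.
Girish predeceased; the 1/30 allotted to Girish's branch passes to Girish's issue by representation.
The 1/30 is divided into 3 equal shares of 1/90 among Sarita, Kavita, Jayant.
Sarita is living and takes 1/90.
Kavita is living and takes 1/90.
Jayant is living and takes 1/90.
Priya is living and takes 1/30.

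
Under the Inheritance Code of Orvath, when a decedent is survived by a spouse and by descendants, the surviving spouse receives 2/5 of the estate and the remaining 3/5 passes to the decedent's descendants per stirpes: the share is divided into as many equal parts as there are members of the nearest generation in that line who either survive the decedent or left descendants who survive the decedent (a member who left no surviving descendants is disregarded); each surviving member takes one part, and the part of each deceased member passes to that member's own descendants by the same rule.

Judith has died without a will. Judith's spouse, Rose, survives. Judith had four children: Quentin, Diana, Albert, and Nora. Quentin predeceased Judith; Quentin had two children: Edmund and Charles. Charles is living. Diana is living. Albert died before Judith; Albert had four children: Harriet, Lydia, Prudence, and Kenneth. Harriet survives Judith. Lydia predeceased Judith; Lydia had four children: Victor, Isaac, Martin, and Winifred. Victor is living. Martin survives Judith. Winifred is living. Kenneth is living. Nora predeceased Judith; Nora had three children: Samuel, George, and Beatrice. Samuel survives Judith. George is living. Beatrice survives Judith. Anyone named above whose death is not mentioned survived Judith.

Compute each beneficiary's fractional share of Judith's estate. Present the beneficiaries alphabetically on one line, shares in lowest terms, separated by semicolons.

Rose, as surviving spouse, takes 2/5.
The remaining 3/5 passes to Judith's descendants per stirpes.
The 3/5 is divided into 4 equal shares of 3/20 among Quentin, Diana, Albert, Nora.
Quentin predeceased; the 3/20 allotted to Quentin's branch passes to Quentin's issue by representation.
The 3/20 is divided into 2 equal shares of 3/40 among Edmund, Charles.
Edmund is living and takes 3/40.
Charles is living and takes 3/40.
Diana is living and takes 3/20.
Albert predeceased; the 3/20 allotted to Albert's branch passes to Albert's issue by representation.
The 3/20 is divided into 4 equal shares of 3/80 among Harriet, Lydia, Prudence, Kenneth.
Harriet is living and takes 3/80.
Lydia predeceased; the 3/80 allotted to Lydia's branch passes to Lydia's issue by representation.
The 3/80 is divided into 4 equal shares of 3/320 among Victor, Isaac, Martin, Winifred.
Victor is living and takes 3/320.
Isaac is living and takes 3/320.
Martin is living and takes 3/320.
Winifred is living and takes 3/320.
Prudence is living and takes 3/80.
Kenneth is living and takes 3/80.
Nora predeceased; the 3/20 allotted to Nora's branch passes to Nora's issue by representation.
The 3/20 is divided into 3 equal shares of 1/20 among Samuel, George, Beatrice.
Samuel is living and takes 1/20.
George is living and takes 1/20.
Beatrice is living and takes 1/20.

Beatrice 1/20; Charles 3/40; Diana 3/20; Edmund 3/40; George 1/20; Harriet 3/80; Isaac 3/320; Kenneth 3/80; Martin 3/320; Prudence 3/80; Rose 2/5; Samuel 1/20; Victor 3/320; Winifred 3/320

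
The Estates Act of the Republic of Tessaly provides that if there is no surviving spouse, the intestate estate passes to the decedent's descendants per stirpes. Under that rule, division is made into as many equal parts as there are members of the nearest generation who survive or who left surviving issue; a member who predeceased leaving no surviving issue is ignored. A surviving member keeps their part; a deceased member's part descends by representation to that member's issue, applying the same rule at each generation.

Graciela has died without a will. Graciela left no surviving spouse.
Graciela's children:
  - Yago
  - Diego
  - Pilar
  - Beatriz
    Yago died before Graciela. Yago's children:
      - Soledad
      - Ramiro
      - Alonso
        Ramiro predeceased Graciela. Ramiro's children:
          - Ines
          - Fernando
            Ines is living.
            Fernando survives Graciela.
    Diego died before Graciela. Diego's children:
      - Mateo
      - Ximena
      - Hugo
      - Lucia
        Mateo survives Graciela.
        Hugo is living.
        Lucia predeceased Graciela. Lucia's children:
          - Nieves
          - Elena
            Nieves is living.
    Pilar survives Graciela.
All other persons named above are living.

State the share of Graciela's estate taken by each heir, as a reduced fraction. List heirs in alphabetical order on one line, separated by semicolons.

Alonso 1/12; Beatriz 1/4; Elena 1/32; Fernando 1/24; Hugo 1/16; Ines 1/24; Mateo 1/16; Nieves 1/32; Pilar 1/4; Soledad 1/12; Ximena 1/16

There is no surviving spouse, so the entire estate passes to Graciela's descendants per stirpes.
The estate is divided into 4 equal shares of 1/4 among Yago, Diego, Pilar, Beatriz.
Yago predeceased; the 1/4 allotted to Yago's branch passes to Yago's issue by representation.
The 1/4 is divided into 3 equal shares of 1/12 among Soledad, Ramiro, Alonso.
Soledad is living and takes 1/12.
Ramiro predeceased; the 1/12 allotted to Ramiro's branch passes to Ramiro's issue by representation.
The 1/12 is divided into 2 equal shares of 1/24 among Ines, Fernando.
Ines is living and takes 1/24.
Fernando is living and takes 1/24.
Alonso is living and takes 1/12.
Diego predeceased; the 1/4 allotted to Diego's branch passes to Diego's issue by representation.
The 1/4 is divided into 4 equal shares of 1/16 among Mateo, Ximena, Hugo, Lucia.
Mateo is living and takes 1/16.
Ximena is living and takes 1/16.
Hugo is living and takes 1/16.
Lucia predeceased; the 1/16 allotted to Lucia's branch passes to Lucia's issue by representation.
The 1/16 is divided into 2 equal shares of 1/32 among Nieves, Elena.
Nieves is living and takes 1/32.
Elena is living and takes 1/32.
Pilar is living and takes 1/4.
Beatriz is living and takes 1/4.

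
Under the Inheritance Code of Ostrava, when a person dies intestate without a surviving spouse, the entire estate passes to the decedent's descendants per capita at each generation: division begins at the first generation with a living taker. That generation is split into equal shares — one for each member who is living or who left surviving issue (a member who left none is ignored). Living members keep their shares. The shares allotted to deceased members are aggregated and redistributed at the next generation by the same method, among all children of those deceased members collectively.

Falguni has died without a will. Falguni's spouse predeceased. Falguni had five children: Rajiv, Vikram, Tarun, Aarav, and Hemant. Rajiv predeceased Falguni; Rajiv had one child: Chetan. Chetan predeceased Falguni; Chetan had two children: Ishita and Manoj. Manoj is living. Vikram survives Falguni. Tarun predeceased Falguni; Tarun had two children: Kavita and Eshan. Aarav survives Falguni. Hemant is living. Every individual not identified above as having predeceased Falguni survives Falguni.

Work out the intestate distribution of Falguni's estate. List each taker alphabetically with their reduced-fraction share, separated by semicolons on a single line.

Aarav 1/5; Eshan 2/15; Hemant 1/5; Ishita 1/15; Kavita 2/15; Manoj 1/15; Vikram 1/5

There is no surviving spouse, so the entire estate passes to Falguni's descendants per capita at each generation.
At generation 1 (Rajiv, Vikram, Tarun, Aarav, Hemant) there are 5 shares of (1)/5 = 1/5 each.
Living: Vikram, Aarav, and Hemant — each takes 1/5.
Deceased: Rajiv and Tarun. Their combined 2/5 is pooled and carried to generation 2.
At generation 2 (Chetan, Kavita, Eshan) there are 3 shares of (2/5)/3 = 2/15 each.
Living: Kavita and Eshan — each takes 2/15.
Deceased: Chetan. That 2/15 share is carried to generation 3.
At generation 3 (Ishita, Manoj) there are 2 shares of (2/15)/2 = 1/15 each.
Living: Ishita and Manoj — each takes 1/15.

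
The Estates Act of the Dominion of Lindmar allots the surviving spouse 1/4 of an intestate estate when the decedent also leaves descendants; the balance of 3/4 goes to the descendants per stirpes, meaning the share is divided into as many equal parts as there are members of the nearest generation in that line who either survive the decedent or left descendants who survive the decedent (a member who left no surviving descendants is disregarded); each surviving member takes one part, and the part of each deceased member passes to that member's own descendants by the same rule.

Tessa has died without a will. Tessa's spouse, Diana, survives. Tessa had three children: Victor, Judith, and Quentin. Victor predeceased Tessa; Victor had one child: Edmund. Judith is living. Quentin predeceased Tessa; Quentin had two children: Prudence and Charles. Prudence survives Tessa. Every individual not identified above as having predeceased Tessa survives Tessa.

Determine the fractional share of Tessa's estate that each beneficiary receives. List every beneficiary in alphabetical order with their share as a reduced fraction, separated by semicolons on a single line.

Diana, as surviving spouse, takes 1/4.
The remaining 3/4 passes to Tessa's descendants per stirpes.
The 3/4 is divided into 3 equal shares of 1/4 among Victor, Judith, Quentin.
Victor predeceased; the 1/4 allotted to Victor's branch passes to Victor's issue by representation.
Edmund is the sole taker at this level and receives the full 1/4.
Judith is living and takes 1/4.
Quentin predeceased; the 1/4 allotted to Quentin's branch passes to Quentin's issue by representation.
The 1/4 is divided into 2 equal shares of 1/8 among Prudence, Charles.
Prudence is living and takes 1/8.
Charles is living and takes 1/8.

Charles 1/8; Diana 1/4; Edmund 1/4; Judith 1/4; Prudence 1/8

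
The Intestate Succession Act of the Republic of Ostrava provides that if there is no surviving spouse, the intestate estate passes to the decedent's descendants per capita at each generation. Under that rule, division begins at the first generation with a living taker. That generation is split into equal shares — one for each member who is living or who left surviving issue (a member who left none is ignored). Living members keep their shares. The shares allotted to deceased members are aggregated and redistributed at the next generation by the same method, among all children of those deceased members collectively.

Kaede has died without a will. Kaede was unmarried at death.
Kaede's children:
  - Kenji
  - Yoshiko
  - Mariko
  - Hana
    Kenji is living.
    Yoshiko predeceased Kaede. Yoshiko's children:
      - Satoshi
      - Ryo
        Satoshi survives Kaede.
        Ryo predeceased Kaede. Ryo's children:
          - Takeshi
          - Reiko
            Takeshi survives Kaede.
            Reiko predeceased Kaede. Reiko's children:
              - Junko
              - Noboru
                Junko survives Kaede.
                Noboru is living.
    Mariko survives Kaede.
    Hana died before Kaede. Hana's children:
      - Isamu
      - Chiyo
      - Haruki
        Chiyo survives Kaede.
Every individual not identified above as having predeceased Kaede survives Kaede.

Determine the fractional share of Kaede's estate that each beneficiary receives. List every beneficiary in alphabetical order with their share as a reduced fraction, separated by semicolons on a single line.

There is no surviving spouse, so the entire estate passes to Kaede's descendants per capita at each generation.
At generation 1 (Kenji, Yoshiko, Mariko, Hana) there are 4 shares of (1)/4 = 1/4 each.
Living: Kenji and Mariko — each takes 1/4.
Deceased: Yoshiko and Hana. Their combined 1/2 is pooled and carried to generation 2.
At generation 2 (Satoshi, Ryo, Isamu, Chiyo, Haruki) there are 5 shares of (1/2)/5 = 1/10 each.
Living: Satoshi, Isamu, Chiyo, and Haruki — each takes 1/10.
Deceased: Ryo. That 1/10 share is carried to generation 3.
At generation 3 (Takeshi, Reiko) there are 2 shares of (1/10)/2 = 1/20 each.
Living: Takeshi — each takes 1/20.
Deceased: Reiko. That 1/20 share is carried to generation 4.
At generation 4 (Junko, Noboru) there are 2 shares of (1/20)/2 = 1/40 each.
Living: Junko and Noboru — each takes 1/40.

Chiyo 1/10; Haruki 1/10; Isamu 1/10; Junko 1/40; Kenji 1/4; Mariko 1/4; Noboru 1/40; Satoshi 1/10; Takeshi 1/20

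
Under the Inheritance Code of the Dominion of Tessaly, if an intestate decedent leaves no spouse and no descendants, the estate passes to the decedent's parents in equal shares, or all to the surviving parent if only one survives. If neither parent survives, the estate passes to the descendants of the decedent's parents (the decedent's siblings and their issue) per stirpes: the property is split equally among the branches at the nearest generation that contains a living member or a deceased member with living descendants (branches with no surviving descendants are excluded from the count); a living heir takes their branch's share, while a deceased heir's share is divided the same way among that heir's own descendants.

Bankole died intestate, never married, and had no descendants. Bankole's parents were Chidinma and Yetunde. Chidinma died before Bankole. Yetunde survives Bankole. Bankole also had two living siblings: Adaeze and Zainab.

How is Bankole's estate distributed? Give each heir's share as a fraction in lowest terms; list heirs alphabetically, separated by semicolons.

Yetunde 1

Only one parent, Yetunde, survives, so Yetunde takes the entire estate. The siblings take nothing because a surviving parent has priority.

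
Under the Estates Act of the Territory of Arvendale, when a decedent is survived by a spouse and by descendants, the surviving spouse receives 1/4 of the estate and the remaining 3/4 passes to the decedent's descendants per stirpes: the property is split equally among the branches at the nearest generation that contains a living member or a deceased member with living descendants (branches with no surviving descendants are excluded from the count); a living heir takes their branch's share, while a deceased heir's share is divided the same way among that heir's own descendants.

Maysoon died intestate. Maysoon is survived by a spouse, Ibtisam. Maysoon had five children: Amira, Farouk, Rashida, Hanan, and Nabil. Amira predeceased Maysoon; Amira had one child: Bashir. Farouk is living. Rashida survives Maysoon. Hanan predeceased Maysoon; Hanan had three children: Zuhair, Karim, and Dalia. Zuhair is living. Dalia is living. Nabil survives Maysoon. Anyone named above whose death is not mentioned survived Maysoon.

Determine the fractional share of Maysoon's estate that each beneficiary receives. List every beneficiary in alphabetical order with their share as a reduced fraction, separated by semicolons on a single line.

Bashir 3/20; Dalia 1/20; Farouk 3/20; Ibtisam 1/4; Karim 1/20; Nabil 3/20; Rashida 3/20; Zuhair 1/20

Ibtisam, as surviving spouse, takes 1/4.
The remaining 3/4 passes to Maysoon's descendants per stirpes.
The 3/4 is divided into 5 equal shares of 3/20 among Amira, Farouk, Rashida, Hanan, Nabil.
Amira predeceased; the 3/20 allotted to Amira's branch passes to Amira's issue by representation.
Bashir is the sole taker at this level and receives the full 3/20.
Farouk is living and takes 3/20.
Rashida is living and takes 3/20.
Hanan predeceased; the 3/20 allotted to Hanan's branch passes to Hanan's issue by representation.
The 3/20 is divided into 3 equal shares of 1/20 among Zuhair, Karim, Dalia.
Zuhair is living and takes 1/20.
Karim is living and takes 1/20.
Dalia is living and takes 1/20.
Nabil is living and takes 3/20.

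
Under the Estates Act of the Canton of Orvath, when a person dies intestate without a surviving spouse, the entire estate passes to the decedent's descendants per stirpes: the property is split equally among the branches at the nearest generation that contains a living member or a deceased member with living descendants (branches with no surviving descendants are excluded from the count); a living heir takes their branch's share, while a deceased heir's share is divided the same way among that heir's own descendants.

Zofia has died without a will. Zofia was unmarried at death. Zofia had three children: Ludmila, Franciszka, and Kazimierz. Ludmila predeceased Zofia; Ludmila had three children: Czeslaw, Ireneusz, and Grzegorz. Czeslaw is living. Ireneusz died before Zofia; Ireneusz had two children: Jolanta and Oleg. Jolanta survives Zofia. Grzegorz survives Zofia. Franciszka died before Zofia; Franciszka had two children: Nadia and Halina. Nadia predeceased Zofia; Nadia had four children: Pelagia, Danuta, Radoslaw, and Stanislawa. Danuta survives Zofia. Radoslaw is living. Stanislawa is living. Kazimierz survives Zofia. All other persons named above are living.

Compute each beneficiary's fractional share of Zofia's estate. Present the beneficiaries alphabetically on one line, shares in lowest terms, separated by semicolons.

Czeslaw 1/9; Danuta 1/24; Grzegorz 1/9; Halina 1/6; Jolanta 1/18; Kazimierz 1/3; Oleg 1/18; Pelagia 1/24; Radoslaw 1/24; Stanislawa 1/24

There is no surviving spouse, so the entire estate passes to Zofia's descendants per stirpes.
The estate is divided into 3 equal shares of 1/3 among Ludmila, Franciszka, Kazimierz.
Ludmila predeceased; the 1/3 allotted to Ludmila's branch passes to Ludmila's issue by representation.
The 1/3 is divided into 3 equal shares of 1/9 among Czeslaw, Ireneusz, Grzegorz.
Czeslaw is living and takes 1/9.
Ireneusz predeceased; the 1/9 allotted to Ireneusz's branch passes to Ireneusz's issue by representation.
The 1/9 is divided into 2 equal shares of 1/18 among Jolanta, Oleg.
Jolanta is living and takes 1/18.
Oleg is living and takes 1/18.
Grzegorz is living and takes 1/9.
Franciszka predeceased; the 1/3 allotted to Franciszka's branch passes to Franciszka's issue by representation.
The 1/3 is divided into 2 equal shares of 1/6 among Nadia, Halina.
Nadia predeceased; the 1/6 allotted to Nadia's branch passes to Nadia's issue by representation.
The 1/6 is divided into 4 equal shares of 1/24 among Pelagia, Danuta, Radoslaw, Stanislawa.
Pelagia is living and takes 1/24.
Danuta is living and takes 1/24.
Radoslaw is living and takes 1/24.
Stanislawa is living and takes 1/24.
Halina is living and takes 1/6.
Kazimierz is living and takes 1/3.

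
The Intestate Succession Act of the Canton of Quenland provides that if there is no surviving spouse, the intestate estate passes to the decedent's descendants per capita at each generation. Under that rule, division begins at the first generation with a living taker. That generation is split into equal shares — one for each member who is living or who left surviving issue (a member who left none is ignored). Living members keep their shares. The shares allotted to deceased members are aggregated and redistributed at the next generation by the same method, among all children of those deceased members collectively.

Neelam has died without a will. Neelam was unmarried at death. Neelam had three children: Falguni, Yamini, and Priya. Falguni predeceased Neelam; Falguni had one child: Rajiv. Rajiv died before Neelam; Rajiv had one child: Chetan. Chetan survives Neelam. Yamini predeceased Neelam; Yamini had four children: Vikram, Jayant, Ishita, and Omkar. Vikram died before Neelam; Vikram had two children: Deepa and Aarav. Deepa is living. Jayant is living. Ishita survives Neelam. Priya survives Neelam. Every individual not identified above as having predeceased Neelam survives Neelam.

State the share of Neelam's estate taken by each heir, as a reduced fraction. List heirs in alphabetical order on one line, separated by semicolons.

There is no surviving spouse, so the entire estate passes to Neelam's descendants per capita at each generation.
At generation 1 (Falguni, Yamini, Priya) there are 3 shares of (1)/3 = 1/3 each.
Living: Priya — each takes 1/3.
Deceased: Falguni and Yamini. Their combined 2/3 is pooled and carried to generation 2.
At generation 2 (Rajiv, Vikram, Jayant, Ishita, Omkar) there are 5 shares of (2/3)/5 = 2/15 each.
Living: Jayant, Ishita, and Omkar — each takes 2/15.
Deceased: Rajiv and Vikram. Their combined 4/15 is pooled and carried to generation 3.
At generation 3 (Chetan, Deepa, Aarav) there are 3 shares of (4/15)/3 = 4/45 each.
Living: Chetan, Deepa, and Aarav — each takes 4/45.

Aarav 4/45; Chetan 4/45; Deepa 4/45; Ishita 2/15; Jayant 2/15; Omkar 2/15; Priya 1/3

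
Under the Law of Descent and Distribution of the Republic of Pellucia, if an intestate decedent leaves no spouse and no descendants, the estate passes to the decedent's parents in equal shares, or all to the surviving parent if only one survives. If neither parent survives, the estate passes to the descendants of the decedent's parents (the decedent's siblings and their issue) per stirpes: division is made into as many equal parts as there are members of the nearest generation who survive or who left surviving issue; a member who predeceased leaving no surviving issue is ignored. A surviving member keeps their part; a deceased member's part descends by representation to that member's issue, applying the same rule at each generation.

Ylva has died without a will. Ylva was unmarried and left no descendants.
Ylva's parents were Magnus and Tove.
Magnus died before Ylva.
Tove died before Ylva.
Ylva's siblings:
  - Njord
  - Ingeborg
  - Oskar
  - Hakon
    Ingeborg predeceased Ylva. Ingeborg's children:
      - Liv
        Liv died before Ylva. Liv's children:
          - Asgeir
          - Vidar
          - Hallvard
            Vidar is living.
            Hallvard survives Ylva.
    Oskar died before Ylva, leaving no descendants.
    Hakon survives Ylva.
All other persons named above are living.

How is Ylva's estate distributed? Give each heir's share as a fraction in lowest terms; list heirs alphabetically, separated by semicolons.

Asgeir 1/9; Hakon 1/3; Hallvard 1/9; Njord 1/3; Vidar 1/9

Neither parent survives and there are no descendants, so the estate passes to Ylva's siblings and their issue per stirpes.
Oskar left no surviving issue, so that branch lapses and is disregarded.
The estate is divided into 3 equal shares of 1/3 among Njord, Ingeborg, Hakon.
Njord is living and takes 1/3.
Ingeborg predeceased; the 1/3 allotted to Ingeborg's branch passes to Ingeborg's issue by representation.
Liv's line is the sole branch at this level, so the full 1/3 passes to Liv's issue by representation.
The 1/3 is divided into 3 equal shares of 1/9 among Asgeir, Vidar, Hallvard.
Asgeir is living and takes 1/9.
Vidar is living and takes 1/9.
Hallvard is living and takes 1/9.
Hakon is living and takes 1/3.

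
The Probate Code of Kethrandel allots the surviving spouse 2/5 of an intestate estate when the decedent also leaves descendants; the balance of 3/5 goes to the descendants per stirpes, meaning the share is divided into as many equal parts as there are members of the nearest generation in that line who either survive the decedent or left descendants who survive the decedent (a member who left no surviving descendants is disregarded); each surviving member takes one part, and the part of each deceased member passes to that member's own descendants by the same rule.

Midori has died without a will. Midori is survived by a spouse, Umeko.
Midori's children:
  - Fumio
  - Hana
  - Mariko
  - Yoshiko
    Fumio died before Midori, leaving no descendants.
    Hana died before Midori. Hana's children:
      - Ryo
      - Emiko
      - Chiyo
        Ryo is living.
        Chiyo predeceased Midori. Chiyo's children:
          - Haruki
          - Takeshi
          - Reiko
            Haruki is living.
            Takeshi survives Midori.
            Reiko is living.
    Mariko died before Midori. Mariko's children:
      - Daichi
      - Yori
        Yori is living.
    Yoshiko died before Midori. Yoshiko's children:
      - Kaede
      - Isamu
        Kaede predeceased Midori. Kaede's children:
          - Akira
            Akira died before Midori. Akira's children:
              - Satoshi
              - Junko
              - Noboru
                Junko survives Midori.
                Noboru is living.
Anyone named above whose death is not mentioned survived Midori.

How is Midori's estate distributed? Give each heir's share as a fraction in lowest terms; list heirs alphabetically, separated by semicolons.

Daichi 1/10; Emiko 1/15; Haruki 1/45; Isamu 1/10; Junko 1/30; Noboru 1/30; Reiko 1/45; Ryo 1/15; Satoshi 1/30; Takeshi 1/45; Umeko 2/5; Yori 1/10

Umeko, as surviving spouse, takes 2/5.
The remaining 3/5 passes to Midori's descendants per stirpes.
Fumio left no surviving issue, so that branch lapses and is disregarded.
The 3/5 is divided into 3 equal shares of 1/5 among Hana, Mariko, Yoshiko.
Hana predeceased; the 1/5 allotted to Hana's branch passes to Hana's issue by representation.
The 1/5 is divided into 3 equal shares of 1/15 among Ryo, Emiko, Chiyo.
Ryo is living and takes 1/15.
Emiko is living and takes 1/15.
Chiyo predeceased; the 1/15 allotted to Chiyo's branch passes to Chiyo's issue by representation.
The 1/15 is divided into 3 equal shares of 1/45 among Haruki, Takeshi, Reiko.
Haruki is living and takes 1/45.
Takeshi is living and takes 1/45.
Reiko is living and takes 1/45.
Mariko predeceased; the 1/5 allotted to Mariko's branch passes to Mariko's issue by representation.
The 1/5 is divided into 2 equal shares of 1/10 among Daichi, Yori.
Daichi is living and takes 1/10.
Yori is living and takes 1/10.
Yoshiko predeceased; the 1/5 allotted to Yoshiko's branch passes to Yoshiko's issue by representation.
The 1/5 is divided into 2 equal shares of 1/10 among Kaede, Isamu.
Kaede predeceased; the 1/10 allotted to Kaede's branch passes to Kaede's issue by representation.
Akira's line is the sole branch at this level, so the full 1/10 passes to Akira's issue by representation.
The 1/10 is divided into 3 equal shares of 1/30 among Satoshi, Junko, Noboru.
Satoshi is living and takes 1/30.
Junko is living and takes 1/30.
Noboru is living and takes 1/30.
Isamu is living and takes 1/10.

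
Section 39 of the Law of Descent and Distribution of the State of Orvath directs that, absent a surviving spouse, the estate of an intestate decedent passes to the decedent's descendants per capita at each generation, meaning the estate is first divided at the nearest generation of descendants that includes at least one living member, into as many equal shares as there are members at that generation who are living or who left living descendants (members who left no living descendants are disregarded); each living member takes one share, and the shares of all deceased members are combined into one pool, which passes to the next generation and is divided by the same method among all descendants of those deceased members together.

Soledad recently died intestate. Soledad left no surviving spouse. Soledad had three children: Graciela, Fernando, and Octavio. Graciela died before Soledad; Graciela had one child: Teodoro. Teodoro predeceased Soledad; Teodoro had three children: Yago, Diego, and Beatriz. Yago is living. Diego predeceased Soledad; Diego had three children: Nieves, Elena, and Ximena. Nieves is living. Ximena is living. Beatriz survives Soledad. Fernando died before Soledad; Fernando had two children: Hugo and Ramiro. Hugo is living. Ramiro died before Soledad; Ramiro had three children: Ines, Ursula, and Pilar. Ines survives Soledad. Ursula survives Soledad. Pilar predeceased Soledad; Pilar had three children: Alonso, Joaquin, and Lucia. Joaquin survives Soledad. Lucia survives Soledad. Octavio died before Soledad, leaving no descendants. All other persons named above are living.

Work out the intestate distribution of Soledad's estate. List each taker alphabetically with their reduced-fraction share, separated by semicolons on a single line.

Alonso 1/27; Beatriz 1/9; Elena 1/27; Hugo 1/3; Ines 1/9; Joaquin 1/27; Lucia 1/27; Nieves 1/27; Ursula 1/9; Ximena 1/27; Yago 1/9

There is no surviving spouse, so the entire estate passes to Soledad's descendants per capita at each generation.
No one at generation 1 (Graciela, Fernando) is living; moving to the next generation.
At generation 2 (Teodoro, Hugo, Ramiro) there are 3 shares of (1)/3 = 1/3 each.
Living: Hugo — each takes 1/3.
Deceased: Teodoro and Ramiro. Their combined 2/3 is pooled and carried to generation 3.
At generation 3 (Yago, Diego, Beatriz, Ines, Ursula, Pilar) there are 6 shares of (2/3)/6 = 1/9 each.
Living: Yago, Beatriz, Ines, and Ursula — each takes 1/9.
Deceased: Diego and Pilar. Their combined 2/9 is pooled and carried to generation 4.
At generation 4 (Nieves, Elena, Ximena, Alonso, Joaquin, Lucia) there are 6 shares of (2/9)/6 = 1/27 each.
Living: Nieves, Elena, Ximena, Alonso, Joaquin, and Lucia — each takes 1/27.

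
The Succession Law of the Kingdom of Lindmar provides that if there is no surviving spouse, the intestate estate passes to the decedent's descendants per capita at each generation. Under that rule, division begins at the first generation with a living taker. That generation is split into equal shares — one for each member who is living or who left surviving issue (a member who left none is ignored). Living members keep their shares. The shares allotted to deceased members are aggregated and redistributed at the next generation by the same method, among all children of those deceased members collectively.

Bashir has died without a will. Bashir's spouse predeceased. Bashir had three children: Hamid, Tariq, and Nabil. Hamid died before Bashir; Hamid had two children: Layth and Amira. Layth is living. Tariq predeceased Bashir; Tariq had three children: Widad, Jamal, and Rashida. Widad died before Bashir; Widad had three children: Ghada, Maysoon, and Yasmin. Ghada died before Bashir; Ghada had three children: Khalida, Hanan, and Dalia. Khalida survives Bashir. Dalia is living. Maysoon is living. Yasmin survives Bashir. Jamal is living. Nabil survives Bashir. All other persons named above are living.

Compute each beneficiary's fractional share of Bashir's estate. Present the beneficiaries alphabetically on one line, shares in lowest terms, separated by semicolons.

There is no surviving spouse, so the entire estate passes to Bashir's descendants per capita at each generation.
At generation 1 (Hamid, Tariq, Nabil) there are 3 shares of (1)/3 = 1/3 each.
Living: Nabil — each takes 1/3.
Deceased: Hamid and Tariq. Their combined 2/3 is pooled and carried to generation 2.
At generation 2 (Layth, Amira, Widad, Jamal, Rashida) there are 5 shares of (2/3)/5 = 2/15 each.
Living: Layth, Amira, Jamal, and Rashida — each takes 2/15.
Deceased: Widad. That 2/15 share is carried to generation 3.
At generation 3 (Ghada, Maysoon, Yasmin) there are 3 shares of (2/15)/3 = 2/45 each.
Living: Maysoon and Yasmin — each takes 2/45.
Deceased: Ghada. That 2/45 share is carried to generation 4.
At generation 4 (Khalida, Hanan, Dalia) there are 3 shares of (2/45)/3 = 2/135 each.
Living: Khalida, Hanan, and Dalia — each takes 2/135.

Amira 2/15; Dalia 2/135; Hanan 2/135; Jamal 2/15; Khalida 2/135; Layth 2/15; Maysoon 2/45; Nabil 1/3; Rashida 2/15; Yasmin 2/45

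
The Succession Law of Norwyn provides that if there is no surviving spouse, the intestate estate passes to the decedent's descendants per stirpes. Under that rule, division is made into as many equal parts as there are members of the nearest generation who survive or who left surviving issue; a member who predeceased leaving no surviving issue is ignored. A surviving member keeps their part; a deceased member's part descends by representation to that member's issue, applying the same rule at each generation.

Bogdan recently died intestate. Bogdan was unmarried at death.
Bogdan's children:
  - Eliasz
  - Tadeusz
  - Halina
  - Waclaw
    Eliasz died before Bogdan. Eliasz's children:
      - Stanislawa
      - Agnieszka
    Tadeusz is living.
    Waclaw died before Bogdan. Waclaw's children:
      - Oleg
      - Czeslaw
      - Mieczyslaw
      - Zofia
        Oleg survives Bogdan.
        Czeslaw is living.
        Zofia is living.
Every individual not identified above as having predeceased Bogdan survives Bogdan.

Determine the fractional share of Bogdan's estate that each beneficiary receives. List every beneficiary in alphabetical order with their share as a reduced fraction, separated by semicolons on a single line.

Agnieszka 1/8; Czeslaw 1/16; Halina 1/4; Mieczyslaw 1/16; Oleg 1/16; Stanislawa 1/8; Tadeusz 1/4; Zofia 1/16

There is no surviving spouse, so the entire estate passes to Bogdan's descendants per stirpes.
The estate is divided into 4 equal shares of 1/4 among Eliasz, Tadeusz, Halina, Waclaw.
Eliasz predeceased; the 1/4 allotted to Eliasz's branch passes to Eliasz's issue by representation.
The 1/4 is divided into 2 equal shares of 1/8 among Stanislawa, Agnieszka.
Stanislawa is living and takes 1/8.
Agnieszka is living and takes 1/8.
Tadeusz is living and takes 1/4.
Halina is living and takes 1/4.
Waclaw predeceased; the 1/4 allotted to Waclaw's branch passes to Waclaw's issue by representation.
The 1/4 is divided into 4 equal shares of 1/16 among Oleg, Czeslaw, Mieczyslaw, Zofia.
Oleg is living and takes 1/16.
Czeslaw is living and takes 1/16.
Mieczyslaw is living and takes 1/16.
Zofia is living and takes 1/16.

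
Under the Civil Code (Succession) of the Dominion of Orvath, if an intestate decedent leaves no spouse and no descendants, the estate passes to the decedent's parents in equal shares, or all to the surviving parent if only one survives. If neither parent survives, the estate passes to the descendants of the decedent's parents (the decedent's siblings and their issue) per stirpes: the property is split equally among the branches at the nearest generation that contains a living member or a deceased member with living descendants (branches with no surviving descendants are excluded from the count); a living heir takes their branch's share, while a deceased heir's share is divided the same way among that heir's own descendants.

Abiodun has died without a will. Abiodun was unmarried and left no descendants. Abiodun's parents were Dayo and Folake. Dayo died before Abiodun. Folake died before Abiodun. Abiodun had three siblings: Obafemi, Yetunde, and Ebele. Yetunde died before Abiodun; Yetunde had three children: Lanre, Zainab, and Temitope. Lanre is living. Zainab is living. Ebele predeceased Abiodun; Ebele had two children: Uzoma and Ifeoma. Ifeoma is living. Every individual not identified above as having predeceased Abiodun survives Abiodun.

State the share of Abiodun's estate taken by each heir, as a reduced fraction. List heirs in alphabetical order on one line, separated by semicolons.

Neither parent survives and there are no descendants, so the estate passes to Abiodun's siblings and their issue per stirpes.
The estate is divided into 3 equal shares of 1/3 among Obafemi, Yetunde, Ebele.
Obafemi is living and takes 1/3.
Yetunde predeceased; the 1/3 allotted to Yetunde's branch passes to Yetunde's issue by representation.
The 1/3 is divided into 3 equal shares of 1/9 among Lanre, Zainab, Temitope.
Lanre is living and takes 1/9.
Zainab is living and takes 1/9.
Temitope is living and takes 1/9.
Ebele predeceased; the 1/3 allotted to Ebele's branch passes to Ebele's issue by representation.
The 1/3 is divided into 2 equal shares of 1/6 among Uzoma, Ifeoma.
Uzoma is living and takes 1/6.
Ifeoma is living and takes 1/6.

Ifeoma 1/6; Lanre 1/9; Obafemi 1/3; Temitope 1/9; Uzoma 1/6; Zainab 1/9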